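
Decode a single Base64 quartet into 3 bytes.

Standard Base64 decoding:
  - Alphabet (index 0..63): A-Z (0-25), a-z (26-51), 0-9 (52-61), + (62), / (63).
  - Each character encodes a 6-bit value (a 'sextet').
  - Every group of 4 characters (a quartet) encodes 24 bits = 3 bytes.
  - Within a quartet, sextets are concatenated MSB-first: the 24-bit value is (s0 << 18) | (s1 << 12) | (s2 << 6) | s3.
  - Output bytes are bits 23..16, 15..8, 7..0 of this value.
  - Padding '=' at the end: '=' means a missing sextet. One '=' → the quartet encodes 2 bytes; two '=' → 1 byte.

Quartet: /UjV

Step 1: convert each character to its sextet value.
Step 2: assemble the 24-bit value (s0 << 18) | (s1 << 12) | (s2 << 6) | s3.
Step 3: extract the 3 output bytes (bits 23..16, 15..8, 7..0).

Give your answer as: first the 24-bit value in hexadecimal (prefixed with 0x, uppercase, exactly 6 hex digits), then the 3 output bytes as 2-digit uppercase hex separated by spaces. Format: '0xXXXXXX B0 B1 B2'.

Sextets: /=63, U=20, j=35, V=21
24-bit: (63<<18) | (20<<12) | (35<<6) | 21
      = 0xFC0000 | 0x014000 | 0x0008C0 | 0x000015
      = 0xFD48D5
Bytes: (v>>16)&0xFF=FD, (v>>8)&0xFF=48, v&0xFF=D5

Answer: 0xFD48D5 FD 48 D5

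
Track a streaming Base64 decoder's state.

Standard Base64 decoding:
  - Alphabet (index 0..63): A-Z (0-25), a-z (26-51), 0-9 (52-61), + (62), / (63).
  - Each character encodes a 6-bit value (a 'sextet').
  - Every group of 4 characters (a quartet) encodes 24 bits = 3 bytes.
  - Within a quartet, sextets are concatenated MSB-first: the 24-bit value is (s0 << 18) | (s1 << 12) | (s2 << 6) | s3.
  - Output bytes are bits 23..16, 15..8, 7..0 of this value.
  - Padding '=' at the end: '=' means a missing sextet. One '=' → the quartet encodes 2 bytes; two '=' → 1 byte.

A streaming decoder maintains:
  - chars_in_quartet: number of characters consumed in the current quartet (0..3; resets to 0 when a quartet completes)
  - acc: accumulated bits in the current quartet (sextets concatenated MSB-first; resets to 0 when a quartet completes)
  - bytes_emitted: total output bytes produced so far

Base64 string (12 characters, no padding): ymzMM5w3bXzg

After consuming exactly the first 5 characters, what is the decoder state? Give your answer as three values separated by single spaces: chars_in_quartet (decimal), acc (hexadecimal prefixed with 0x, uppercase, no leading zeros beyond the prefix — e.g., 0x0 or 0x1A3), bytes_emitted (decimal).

Answer: 1 0xC 3

Derivation:
After char 0 ('y'=50): chars_in_quartet=1 acc=0x32 bytes_emitted=0
After char 1 ('m'=38): chars_in_quartet=2 acc=0xCA6 bytes_emitted=0
After char 2 ('z'=51): chars_in_quartet=3 acc=0x329B3 bytes_emitted=0
After char 3 ('M'=12): chars_in_quartet=4 acc=0xCA6CCC -> emit CA 6C CC, reset; bytes_emitted=3
After char 4 ('M'=12): chars_in_quartet=1 acc=0xC bytes_emitted=3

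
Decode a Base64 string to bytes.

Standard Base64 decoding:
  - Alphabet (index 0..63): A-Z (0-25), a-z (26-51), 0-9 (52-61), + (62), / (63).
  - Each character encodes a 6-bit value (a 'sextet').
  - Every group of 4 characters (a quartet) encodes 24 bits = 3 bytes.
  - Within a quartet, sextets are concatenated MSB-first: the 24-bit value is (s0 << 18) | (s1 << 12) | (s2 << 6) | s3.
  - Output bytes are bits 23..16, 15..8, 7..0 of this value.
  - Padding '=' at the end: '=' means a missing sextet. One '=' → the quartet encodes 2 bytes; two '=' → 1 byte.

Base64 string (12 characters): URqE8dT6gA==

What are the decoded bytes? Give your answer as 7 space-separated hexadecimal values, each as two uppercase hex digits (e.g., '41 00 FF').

After char 0 ('U'=20): chars_in_quartet=1 acc=0x14 bytes_emitted=0
After char 1 ('R'=17): chars_in_quartet=2 acc=0x511 bytes_emitted=0
After char 2 ('q'=42): chars_in_quartet=3 acc=0x1446A bytes_emitted=0
After char 3 ('E'=4): chars_in_quartet=4 acc=0x511A84 -> emit 51 1A 84, reset; bytes_emitted=3
After char 4 ('8'=60): chars_in_quartet=1 acc=0x3C bytes_emitted=3
After char 5 ('d'=29): chars_in_quartet=2 acc=0xF1D bytes_emitted=3
After char 6 ('T'=19): chars_in_quartet=3 acc=0x3C753 bytes_emitted=3
After char 7 ('6'=58): chars_in_quartet=4 acc=0xF1D4FA -> emit F1 D4 FA, reset; bytes_emitted=6
After char 8 ('g'=32): chars_in_quartet=1 acc=0x20 bytes_emitted=6
After char 9 ('A'=0): chars_in_quartet=2 acc=0x800 bytes_emitted=6
Padding '==': partial quartet acc=0x800 -> emit 80; bytes_emitted=7

Answer: 51 1A 84 F1 D4 FA 80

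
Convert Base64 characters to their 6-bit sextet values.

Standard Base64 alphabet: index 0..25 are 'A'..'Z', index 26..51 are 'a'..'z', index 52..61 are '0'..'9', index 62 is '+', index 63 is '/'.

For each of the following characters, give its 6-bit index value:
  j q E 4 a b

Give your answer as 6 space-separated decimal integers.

Answer: 35 42 4 56 26 27

Derivation:
'j': a..z range, 26 + ord('j') − ord('a') = 35
'q': a..z range, 26 + ord('q') − ord('a') = 42
'E': A..Z range, ord('E') − ord('A') = 4
'4': 0..9 range, 52 + ord('4') − ord('0') = 56
'a': a..z range, 26 + ord('a') − ord('a') = 26
'b': a..z range, 26 + ord('b') − ord('a') = 27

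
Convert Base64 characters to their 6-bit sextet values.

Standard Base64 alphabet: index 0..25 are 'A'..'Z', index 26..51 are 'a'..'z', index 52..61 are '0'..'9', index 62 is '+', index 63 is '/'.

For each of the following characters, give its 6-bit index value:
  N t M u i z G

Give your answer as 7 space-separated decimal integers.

'N': A..Z range, ord('N') − ord('A') = 13
't': a..z range, 26 + ord('t') − ord('a') = 45
'M': A..Z range, ord('M') − ord('A') = 12
'u': a..z range, 26 + ord('u') − ord('a') = 46
'i': a..z range, 26 + ord('i') − ord('a') = 34
'z': a..z range, 26 + ord('z') − ord('a') = 51
'G': A..Z range, ord('G') − ord('A') = 6

Answer: 13 45 12 46 34 51 6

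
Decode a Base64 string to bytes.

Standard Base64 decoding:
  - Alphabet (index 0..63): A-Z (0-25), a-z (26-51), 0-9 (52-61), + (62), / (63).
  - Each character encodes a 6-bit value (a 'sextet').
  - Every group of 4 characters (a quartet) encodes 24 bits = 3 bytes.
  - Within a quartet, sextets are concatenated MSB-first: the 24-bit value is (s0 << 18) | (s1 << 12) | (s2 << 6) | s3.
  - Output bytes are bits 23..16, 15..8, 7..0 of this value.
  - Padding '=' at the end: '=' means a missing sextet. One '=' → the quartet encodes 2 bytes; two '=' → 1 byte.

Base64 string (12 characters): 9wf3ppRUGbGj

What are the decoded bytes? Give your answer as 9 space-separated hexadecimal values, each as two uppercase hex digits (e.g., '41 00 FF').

After char 0 ('9'=61): chars_in_quartet=1 acc=0x3D bytes_emitted=0
After char 1 ('w'=48): chars_in_quartet=2 acc=0xF70 bytes_emitted=0
After char 2 ('f'=31): chars_in_quartet=3 acc=0x3DC1F bytes_emitted=0
After char 3 ('3'=55): chars_in_quartet=4 acc=0xF707F7 -> emit F7 07 F7, reset; bytes_emitted=3
After char 4 ('p'=41): chars_in_quartet=1 acc=0x29 bytes_emitted=3
After char 5 ('p'=41): chars_in_quartet=2 acc=0xA69 bytes_emitted=3
After char 6 ('R'=17): chars_in_quartet=3 acc=0x29A51 bytes_emitted=3
After char 7 ('U'=20): chars_in_quartet=4 acc=0xA69454 -> emit A6 94 54, reset; bytes_emitted=6
After char 8 ('G'=6): chars_in_quartet=1 acc=0x6 bytes_emitted=6
After char 9 ('b'=27): chars_in_quartet=2 acc=0x19B bytes_emitted=6
After char 10 ('G'=6): chars_in_quartet=3 acc=0x66C6 bytes_emitted=6
After char 11 ('j'=35): chars_in_quartet=4 acc=0x19B1A3 -> emit 19 B1 A3, reset; bytes_emitted=9

Answer: F7 07 F7 A6 94 54 19 B1 A3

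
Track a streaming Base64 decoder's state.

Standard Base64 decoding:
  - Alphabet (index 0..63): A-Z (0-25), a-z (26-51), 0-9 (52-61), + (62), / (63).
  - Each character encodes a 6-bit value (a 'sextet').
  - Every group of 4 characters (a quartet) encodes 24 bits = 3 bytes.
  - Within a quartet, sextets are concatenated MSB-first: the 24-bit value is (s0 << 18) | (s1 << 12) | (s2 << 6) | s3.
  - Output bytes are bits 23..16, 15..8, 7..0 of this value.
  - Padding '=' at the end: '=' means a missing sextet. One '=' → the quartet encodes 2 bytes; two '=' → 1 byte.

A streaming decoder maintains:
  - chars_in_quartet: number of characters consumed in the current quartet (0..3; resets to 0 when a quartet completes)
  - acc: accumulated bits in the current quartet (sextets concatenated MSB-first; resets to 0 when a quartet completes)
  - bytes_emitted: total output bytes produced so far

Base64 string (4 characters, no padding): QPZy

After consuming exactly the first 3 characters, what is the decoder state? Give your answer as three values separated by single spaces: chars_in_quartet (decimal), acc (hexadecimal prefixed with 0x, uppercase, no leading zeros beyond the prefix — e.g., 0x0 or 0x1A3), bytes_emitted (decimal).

After char 0 ('Q'=16): chars_in_quartet=1 acc=0x10 bytes_emitted=0
After char 1 ('P'=15): chars_in_quartet=2 acc=0x40F bytes_emitted=0
After char 2 ('Z'=25): chars_in_quartet=3 acc=0x103D9 bytes_emitted=0

Answer: 3 0x103D9 0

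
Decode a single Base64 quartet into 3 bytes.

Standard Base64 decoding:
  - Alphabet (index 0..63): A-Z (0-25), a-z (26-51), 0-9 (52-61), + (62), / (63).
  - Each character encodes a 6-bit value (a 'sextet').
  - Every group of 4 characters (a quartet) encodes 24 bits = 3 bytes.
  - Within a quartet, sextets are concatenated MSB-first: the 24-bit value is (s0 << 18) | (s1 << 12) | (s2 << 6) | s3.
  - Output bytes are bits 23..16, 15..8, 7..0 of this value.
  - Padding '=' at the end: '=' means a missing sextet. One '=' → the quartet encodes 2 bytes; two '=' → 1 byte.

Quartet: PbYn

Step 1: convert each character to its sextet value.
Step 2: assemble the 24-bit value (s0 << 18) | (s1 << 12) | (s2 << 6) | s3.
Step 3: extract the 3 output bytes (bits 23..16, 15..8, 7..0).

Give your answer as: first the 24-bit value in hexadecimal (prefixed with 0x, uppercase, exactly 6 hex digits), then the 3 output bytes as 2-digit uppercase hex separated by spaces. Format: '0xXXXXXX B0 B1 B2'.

Sextets: P=15, b=27, Y=24, n=39
24-bit: (15<<18) | (27<<12) | (24<<6) | 39
      = 0x3C0000 | 0x01B000 | 0x000600 | 0x000027
      = 0x3DB627
Bytes: (v>>16)&0xFF=3D, (v>>8)&0xFF=B6, v&0xFF=27

Answer: 0x3DB627 3D B6 27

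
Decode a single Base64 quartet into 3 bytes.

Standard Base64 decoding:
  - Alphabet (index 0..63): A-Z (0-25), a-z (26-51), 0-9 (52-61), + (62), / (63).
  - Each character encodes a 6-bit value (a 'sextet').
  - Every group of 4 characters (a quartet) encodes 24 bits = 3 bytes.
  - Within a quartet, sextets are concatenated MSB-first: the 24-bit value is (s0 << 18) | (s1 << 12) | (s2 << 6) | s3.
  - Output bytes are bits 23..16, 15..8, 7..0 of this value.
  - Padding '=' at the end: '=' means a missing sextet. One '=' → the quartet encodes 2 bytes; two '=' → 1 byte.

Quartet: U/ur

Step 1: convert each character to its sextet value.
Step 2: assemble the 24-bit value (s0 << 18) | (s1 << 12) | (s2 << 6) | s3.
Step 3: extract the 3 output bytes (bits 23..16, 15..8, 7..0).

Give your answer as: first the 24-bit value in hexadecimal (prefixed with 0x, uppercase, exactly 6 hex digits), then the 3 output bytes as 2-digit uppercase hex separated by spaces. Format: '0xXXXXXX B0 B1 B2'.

Answer: 0x53FBAB 53 FB AB

Derivation:
Sextets: U=20, /=63, u=46, r=43
24-bit: (20<<18) | (63<<12) | (46<<6) | 43
      = 0x500000 | 0x03F000 | 0x000B80 | 0x00002B
      = 0x53FBAB
Bytes: (v>>16)&0xFF=53, (v>>8)&0xFF=FB, v&0xFF=AB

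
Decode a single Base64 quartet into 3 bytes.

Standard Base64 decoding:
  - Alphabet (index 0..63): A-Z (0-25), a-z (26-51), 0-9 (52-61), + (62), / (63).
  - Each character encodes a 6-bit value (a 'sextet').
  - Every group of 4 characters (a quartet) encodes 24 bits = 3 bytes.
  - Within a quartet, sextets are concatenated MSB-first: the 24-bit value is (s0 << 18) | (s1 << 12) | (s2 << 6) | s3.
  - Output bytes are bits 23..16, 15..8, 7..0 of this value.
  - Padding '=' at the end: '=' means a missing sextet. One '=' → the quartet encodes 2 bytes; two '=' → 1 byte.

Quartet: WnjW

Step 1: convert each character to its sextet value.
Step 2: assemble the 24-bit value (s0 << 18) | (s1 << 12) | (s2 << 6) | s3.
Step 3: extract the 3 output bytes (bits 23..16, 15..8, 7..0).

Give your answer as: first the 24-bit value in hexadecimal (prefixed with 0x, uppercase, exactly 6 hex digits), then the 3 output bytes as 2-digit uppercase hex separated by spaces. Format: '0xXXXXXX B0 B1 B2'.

Sextets: W=22, n=39, j=35, W=22
24-bit: (22<<18) | (39<<12) | (35<<6) | 22
      = 0x580000 | 0x027000 | 0x0008C0 | 0x000016
      = 0x5A78D6
Bytes: (v>>16)&0xFF=5A, (v>>8)&0xFF=78, v&0xFF=D6

Answer: 0x5A78D6 5A 78 D6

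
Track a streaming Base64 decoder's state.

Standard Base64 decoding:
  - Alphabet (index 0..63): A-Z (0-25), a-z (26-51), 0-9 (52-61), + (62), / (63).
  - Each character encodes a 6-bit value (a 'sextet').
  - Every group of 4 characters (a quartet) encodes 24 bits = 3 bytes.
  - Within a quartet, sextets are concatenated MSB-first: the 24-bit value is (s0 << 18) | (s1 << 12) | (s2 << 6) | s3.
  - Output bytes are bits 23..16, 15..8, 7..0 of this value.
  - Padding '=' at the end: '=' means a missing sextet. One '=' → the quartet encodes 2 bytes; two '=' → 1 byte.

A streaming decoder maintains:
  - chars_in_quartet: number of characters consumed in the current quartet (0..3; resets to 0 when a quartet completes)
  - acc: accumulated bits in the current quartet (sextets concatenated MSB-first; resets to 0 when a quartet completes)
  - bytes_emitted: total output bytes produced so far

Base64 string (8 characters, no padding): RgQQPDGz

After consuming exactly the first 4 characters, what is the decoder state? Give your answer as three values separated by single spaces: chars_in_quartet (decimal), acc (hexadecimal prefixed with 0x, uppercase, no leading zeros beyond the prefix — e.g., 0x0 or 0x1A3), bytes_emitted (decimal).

After char 0 ('R'=17): chars_in_quartet=1 acc=0x11 bytes_emitted=0
After char 1 ('g'=32): chars_in_quartet=2 acc=0x460 bytes_emitted=0
After char 2 ('Q'=16): chars_in_quartet=3 acc=0x11810 bytes_emitted=0
After char 3 ('Q'=16): chars_in_quartet=4 acc=0x460410 -> emit 46 04 10, reset; bytes_emitted=3

Answer: 0 0x0 3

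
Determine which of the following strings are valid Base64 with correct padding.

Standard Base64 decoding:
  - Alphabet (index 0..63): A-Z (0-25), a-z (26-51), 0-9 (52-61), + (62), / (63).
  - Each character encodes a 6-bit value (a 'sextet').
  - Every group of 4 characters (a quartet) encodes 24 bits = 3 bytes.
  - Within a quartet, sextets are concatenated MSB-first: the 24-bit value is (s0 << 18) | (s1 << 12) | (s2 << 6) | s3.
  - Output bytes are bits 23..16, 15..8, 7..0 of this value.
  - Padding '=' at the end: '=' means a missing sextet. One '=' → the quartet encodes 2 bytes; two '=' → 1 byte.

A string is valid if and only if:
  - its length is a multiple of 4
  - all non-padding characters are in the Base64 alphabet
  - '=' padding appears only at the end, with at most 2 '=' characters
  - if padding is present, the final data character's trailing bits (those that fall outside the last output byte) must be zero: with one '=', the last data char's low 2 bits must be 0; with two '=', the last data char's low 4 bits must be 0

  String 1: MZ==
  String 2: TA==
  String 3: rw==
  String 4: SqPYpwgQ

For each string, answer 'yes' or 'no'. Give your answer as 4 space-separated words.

Answer: no yes yes yes

Derivation:
String 1: 'MZ==' → invalid (bad trailing bits)
String 2: 'TA==' → valid
String 3: 'rw==' → valid
String 4: 'SqPYpwgQ' → valid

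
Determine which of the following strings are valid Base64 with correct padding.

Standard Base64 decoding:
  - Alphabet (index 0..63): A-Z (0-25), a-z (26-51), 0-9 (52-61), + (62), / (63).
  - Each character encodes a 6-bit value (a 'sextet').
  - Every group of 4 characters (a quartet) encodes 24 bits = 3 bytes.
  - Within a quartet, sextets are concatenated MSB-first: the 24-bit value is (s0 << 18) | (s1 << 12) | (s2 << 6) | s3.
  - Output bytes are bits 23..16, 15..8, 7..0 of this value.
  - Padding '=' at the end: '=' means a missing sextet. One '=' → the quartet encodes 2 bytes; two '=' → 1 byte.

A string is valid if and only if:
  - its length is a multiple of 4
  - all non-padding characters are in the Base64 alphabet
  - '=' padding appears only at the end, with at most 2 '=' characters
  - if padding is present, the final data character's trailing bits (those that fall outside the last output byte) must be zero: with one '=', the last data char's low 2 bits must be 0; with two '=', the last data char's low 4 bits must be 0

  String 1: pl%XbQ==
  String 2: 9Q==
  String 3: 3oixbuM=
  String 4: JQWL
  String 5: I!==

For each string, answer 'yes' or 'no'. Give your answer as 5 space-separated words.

Answer: no yes yes yes no

Derivation:
String 1: 'pl%XbQ==' → invalid (bad char(s): ['%'])
String 2: '9Q==' → valid
String 3: '3oixbuM=' → valid
String 4: 'JQWL' → valid
String 5: 'I!==' → invalid (bad char(s): ['!'])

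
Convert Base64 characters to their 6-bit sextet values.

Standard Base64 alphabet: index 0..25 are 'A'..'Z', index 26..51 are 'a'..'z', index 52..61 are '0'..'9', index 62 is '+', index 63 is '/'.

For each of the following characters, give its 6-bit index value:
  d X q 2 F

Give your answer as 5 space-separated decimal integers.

'd': a..z range, 26 + ord('d') − ord('a') = 29
'X': A..Z range, ord('X') − ord('A') = 23
'q': a..z range, 26 + ord('q') − ord('a') = 42
'2': 0..9 range, 52 + ord('2') − ord('0') = 54
'F': A..Z range, ord('F') − ord('A') = 5

Answer: 29 23 42 54 5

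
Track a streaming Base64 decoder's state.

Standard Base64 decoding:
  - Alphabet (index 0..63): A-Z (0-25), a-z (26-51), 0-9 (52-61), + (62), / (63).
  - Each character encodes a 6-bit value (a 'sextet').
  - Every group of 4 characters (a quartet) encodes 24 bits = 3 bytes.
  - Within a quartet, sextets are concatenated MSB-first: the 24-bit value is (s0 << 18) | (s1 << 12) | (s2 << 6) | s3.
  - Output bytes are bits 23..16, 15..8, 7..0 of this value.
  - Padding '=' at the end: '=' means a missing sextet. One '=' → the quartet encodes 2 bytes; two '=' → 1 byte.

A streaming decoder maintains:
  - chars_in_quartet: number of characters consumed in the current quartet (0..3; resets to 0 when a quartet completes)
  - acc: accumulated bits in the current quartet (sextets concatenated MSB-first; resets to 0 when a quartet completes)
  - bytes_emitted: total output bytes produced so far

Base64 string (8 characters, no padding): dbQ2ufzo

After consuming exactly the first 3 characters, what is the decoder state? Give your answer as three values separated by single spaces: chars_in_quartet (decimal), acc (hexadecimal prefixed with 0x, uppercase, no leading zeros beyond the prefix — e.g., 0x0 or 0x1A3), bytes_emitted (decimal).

After char 0 ('d'=29): chars_in_quartet=1 acc=0x1D bytes_emitted=0
After char 1 ('b'=27): chars_in_quartet=2 acc=0x75B bytes_emitted=0
After char 2 ('Q'=16): chars_in_quartet=3 acc=0x1D6D0 bytes_emitted=0

Answer: 3 0x1D6D0 0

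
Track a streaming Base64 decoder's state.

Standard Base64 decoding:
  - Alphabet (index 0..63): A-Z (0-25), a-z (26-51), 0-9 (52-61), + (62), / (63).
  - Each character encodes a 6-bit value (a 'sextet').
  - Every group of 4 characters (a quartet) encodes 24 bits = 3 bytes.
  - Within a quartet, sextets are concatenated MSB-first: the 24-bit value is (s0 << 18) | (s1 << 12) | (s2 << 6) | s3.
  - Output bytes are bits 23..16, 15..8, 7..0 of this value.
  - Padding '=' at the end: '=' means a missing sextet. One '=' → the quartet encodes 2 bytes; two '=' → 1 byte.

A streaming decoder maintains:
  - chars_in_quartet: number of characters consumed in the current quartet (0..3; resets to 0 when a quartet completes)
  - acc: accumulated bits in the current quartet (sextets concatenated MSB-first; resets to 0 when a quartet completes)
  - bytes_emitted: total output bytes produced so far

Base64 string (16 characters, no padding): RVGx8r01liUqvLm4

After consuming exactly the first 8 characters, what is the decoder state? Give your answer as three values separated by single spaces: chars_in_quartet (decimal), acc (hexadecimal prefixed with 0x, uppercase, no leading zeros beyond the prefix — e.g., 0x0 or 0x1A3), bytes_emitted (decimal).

Answer: 0 0x0 6

Derivation:
After char 0 ('R'=17): chars_in_quartet=1 acc=0x11 bytes_emitted=0
After char 1 ('V'=21): chars_in_quartet=2 acc=0x455 bytes_emitted=0
After char 2 ('G'=6): chars_in_quartet=3 acc=0x11546 bytes_emitted=0
After char 3 ('x'=49): chars_in_quartet=4 acc=0x4551B1 -> emit 45 51 B1, reset; bytes_emitted=3
After char 4 ('8'=60): chars_in_quartet=1 acc=0x3C bytes_emitted=3
After char 5 ('r'=43): chars_in_quartet=2 acc=0xF2B bytes_emitted=3
After char 6 ('0'=52): chars_in_quartet=3 acc=0x3CAF4 bytes_emitted=3
After char 7 ('1'=53): chars_in_quartet=4 acc=0xF2BD35 -> emit F2 BD 35, reset; bytes_emitted=6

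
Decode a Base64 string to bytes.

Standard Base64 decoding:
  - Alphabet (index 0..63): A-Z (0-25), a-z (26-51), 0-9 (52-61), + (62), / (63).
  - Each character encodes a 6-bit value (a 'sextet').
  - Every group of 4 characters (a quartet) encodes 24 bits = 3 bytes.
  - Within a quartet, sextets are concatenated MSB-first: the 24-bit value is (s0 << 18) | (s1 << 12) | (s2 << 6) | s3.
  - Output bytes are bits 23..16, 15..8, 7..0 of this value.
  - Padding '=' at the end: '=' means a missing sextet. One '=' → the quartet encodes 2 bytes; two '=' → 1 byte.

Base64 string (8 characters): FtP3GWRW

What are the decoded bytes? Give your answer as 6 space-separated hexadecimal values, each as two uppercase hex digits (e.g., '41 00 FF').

Answer: 16 D3 F7 19 64 56

Derivation:
After char 0 ('F'=5): chars_in_quartet=1 acc=0x5 bytes_emitted=0
After char 1 ('t'=45): chars_in_quartet=2 acc=0x16D bytes_emitted=0
After char 2 ('P'=15): chars_in_quartet=3 acc=0x5B4F bytes_emitted=0
After char 3 ('3'=55): chars_in_quartet=4 acc=0x16D3F7 -> emit 16 D3 F7, reset; bytes_emitted=3
After char 4 ('G'=6): chars_in_quartet=1 acc=0x6 bytes_emitted=3
After char 5 ('W'=22): chars_in_quartet=2 acc=0x196 bytes_emitted=3
After char 6 ('R'=17): chars_in_quartet=3 acc=0x6591 bytes_emitted=3
After char 7 ('W'=22): chars_in_quartet=4 acc=0x196456 -> emit 19 64 56, reset; bytes_emitted=6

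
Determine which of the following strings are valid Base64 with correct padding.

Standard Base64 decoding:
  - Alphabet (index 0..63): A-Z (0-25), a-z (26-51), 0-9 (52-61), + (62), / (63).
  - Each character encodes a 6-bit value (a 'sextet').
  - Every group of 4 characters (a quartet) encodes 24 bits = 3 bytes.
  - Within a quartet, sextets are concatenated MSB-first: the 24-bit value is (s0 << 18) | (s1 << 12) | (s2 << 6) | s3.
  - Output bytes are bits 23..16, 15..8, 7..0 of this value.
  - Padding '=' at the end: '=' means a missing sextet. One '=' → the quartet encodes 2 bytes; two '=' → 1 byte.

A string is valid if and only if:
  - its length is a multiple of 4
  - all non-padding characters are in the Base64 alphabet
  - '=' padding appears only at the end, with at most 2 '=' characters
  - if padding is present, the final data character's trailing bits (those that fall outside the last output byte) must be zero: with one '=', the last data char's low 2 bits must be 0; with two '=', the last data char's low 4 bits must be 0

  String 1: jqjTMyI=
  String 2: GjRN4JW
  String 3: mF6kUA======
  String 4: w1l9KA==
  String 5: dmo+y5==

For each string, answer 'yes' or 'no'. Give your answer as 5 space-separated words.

String 1: 'jqjTMyI=' → valid
String 2: 'GjRN4JW' → invalid (len=7 not mult of 4)
String 3: 'mF6kUA======' → invalid (6 pad chars (max 2))
String 4: 'w1l9KA==' → valid
String 5: 'dmo+y5==' → invalid (bad trailing bits)

Answer: yes no no yes no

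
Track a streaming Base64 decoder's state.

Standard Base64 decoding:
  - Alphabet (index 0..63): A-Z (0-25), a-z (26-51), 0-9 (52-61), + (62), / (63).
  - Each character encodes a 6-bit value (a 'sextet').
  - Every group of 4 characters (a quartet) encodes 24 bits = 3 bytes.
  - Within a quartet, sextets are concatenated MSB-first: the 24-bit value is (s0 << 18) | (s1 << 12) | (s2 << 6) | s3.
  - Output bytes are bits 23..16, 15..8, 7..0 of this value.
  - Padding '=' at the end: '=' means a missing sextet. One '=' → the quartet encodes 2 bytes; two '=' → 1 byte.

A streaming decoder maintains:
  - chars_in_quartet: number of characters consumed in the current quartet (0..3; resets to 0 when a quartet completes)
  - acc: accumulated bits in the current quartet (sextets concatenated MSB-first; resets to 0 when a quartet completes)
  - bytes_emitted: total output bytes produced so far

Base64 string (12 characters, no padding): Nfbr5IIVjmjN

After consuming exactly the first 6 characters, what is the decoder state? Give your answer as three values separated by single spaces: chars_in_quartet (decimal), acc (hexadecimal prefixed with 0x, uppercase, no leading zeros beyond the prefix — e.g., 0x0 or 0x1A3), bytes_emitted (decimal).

Answer: 2 0xE48 3

Derivation:
After char 0 ('N'=13): chars_in_quartet=1 acc=0xD bytes_emitted=0
After char 1 ('f'=31): chars_in_quartet=2 acc=0x35F bytes_emitted=0
After char 2 ('b'=27): chars_in_quartet=3 acc=0xD7DB bytes_emitted=0
After char 3 ('r'=43): chars_in_quartet=4 acc=0x35F6EB -> emit 35 F6 EB, reset; bytes_emitted=3
After char 4 ('5'=57): chars_in_quartet=1 acc=0x39 bytes_emitted=3
After char 5 ('I'=8): chars_in_quartet=2 acc=0xE48 bytes_emitted=3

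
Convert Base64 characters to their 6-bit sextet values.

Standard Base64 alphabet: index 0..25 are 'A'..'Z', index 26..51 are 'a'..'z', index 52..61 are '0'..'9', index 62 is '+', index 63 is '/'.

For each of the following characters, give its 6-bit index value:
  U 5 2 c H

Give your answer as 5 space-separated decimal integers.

Answer: 20 57 54 28 7

Derivation:
'U': A..Z range, ord('U') − ord('A') = 20
'5': 0..9 range, 52 + ord('5') − ord('0') = 57
'2': 0..9 range, 52 + ord('2') − ord('0') = 54
'c': a..z range, 26 + ord('c') − ord('a') = 28
'H': A..Z range, ord('H') − ord('A') = 7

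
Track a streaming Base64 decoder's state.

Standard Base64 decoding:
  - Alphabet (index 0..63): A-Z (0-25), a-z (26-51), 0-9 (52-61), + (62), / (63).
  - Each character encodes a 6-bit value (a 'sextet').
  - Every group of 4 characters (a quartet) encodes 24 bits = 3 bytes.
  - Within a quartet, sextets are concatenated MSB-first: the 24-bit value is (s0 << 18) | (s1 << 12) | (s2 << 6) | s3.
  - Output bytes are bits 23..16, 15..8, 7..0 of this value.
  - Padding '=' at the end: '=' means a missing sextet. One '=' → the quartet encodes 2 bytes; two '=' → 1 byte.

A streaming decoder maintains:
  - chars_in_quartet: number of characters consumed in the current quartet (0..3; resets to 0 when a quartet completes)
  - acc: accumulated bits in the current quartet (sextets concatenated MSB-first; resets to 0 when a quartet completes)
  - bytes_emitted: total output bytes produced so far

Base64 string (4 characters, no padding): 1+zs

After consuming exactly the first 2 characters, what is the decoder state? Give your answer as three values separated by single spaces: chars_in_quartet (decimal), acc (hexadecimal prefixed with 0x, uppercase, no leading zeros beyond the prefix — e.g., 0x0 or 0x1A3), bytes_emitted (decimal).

Answer: 2 0xD7E 0

Derivation:
After char 0 ('1'=53): chars_in_quartet=1 acc=0x35 bytes_emitted=0
After char 1 ('+'=62): chars_in_quartet=2 acc=0xD7E bytes_emitted=0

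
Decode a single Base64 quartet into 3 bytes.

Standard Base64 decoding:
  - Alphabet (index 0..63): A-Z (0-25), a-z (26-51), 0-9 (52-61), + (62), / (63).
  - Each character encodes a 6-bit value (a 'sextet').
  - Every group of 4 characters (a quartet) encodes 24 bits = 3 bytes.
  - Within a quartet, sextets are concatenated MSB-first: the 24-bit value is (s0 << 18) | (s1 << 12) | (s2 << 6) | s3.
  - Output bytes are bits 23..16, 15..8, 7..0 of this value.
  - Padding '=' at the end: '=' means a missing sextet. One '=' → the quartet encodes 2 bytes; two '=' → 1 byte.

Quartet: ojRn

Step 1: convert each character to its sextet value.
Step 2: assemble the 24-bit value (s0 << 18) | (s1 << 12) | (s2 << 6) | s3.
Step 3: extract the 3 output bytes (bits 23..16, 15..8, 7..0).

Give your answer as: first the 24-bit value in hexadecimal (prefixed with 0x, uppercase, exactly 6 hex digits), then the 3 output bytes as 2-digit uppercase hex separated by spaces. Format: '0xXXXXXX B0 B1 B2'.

Answer: 0xA23467 A2 34 67

Derivation:
Sextets: o=40, j=35, R=17, n=39
24-bit: (40<<18) | (35<<12) | (17<<6) | 39
      = 0xA00000 | 0x023000 | 0x000440 | 0x000027
      = 0xA23467
Bytes: (v>>16)&0xFF=A2, (v>>8)&0xFF=34, v&0xFF=67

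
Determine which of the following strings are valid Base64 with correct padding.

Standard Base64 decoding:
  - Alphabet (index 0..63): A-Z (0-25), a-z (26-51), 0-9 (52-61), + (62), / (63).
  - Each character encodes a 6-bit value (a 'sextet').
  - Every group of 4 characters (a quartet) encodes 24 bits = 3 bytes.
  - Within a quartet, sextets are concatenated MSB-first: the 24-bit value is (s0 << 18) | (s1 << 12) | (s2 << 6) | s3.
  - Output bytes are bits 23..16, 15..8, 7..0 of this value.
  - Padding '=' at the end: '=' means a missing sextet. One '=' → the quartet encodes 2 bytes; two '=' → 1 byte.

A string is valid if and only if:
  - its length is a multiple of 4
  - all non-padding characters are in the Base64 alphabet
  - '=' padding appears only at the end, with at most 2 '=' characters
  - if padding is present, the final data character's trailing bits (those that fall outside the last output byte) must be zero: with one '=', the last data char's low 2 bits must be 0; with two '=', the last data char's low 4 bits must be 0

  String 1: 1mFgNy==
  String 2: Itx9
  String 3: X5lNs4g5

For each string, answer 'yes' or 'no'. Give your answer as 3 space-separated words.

Answer: no yes yes

Derivation:
String 1: '1mFgNy==' → invalid (bad trailing bits)
String 2: 'Itx9' → valid
String 3: 'X5lNs4g5' → valid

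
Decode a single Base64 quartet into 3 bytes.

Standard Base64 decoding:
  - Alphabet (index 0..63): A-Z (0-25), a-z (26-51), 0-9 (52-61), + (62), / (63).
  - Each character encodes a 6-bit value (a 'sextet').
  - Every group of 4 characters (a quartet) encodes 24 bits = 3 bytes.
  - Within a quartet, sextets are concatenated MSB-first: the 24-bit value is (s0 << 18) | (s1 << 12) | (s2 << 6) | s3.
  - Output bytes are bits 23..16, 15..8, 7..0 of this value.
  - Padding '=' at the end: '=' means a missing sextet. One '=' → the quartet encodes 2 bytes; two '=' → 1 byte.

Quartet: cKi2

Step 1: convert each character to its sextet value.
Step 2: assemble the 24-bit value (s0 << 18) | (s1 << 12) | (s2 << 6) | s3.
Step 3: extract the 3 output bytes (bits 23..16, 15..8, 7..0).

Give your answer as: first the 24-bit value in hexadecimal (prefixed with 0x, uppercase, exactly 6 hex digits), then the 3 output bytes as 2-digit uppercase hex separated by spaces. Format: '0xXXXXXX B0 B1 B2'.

Sextets: c=28, K=10, i=34, 2=54
24-bit: (28<<18) | (10<<12) | (34<<6) | 54
      = 0x700000 | 0x00A000 | 0x000880 | 0x000036
      = 0x70A8B6
Bytes: (v>>16)&0xFF=70, (v>>8)&0xFF=A8, v&0xFF=B6

Answer: 0x70A8B6 70 A8 B6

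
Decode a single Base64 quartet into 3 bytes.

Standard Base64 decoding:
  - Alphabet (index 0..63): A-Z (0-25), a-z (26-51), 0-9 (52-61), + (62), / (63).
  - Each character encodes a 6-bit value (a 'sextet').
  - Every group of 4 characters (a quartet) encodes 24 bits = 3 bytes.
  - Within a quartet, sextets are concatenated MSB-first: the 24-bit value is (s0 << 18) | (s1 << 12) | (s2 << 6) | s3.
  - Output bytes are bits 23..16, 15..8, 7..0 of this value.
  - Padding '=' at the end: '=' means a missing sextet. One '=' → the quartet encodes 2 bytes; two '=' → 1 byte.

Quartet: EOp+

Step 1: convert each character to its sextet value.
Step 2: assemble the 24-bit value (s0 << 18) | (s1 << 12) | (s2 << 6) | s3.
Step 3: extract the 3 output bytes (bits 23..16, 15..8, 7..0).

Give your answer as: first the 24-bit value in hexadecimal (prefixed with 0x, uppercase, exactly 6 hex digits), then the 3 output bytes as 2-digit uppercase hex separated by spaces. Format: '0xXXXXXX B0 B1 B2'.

Answer: 0x10EA7E 10 EA 7E

Derivation:
Sextets: E=4, O=14, p=41, +=62
24-bit: (4<<18) | (14<<12) | (41<<6) | 62
      = 0x100000 | 0x00E000 | 0x000A40 | 0x00003E
      = 0x10EA7E
Bytes: (v>>16)&0xFF=10, (v>>8)&0xFF=EA, v&0xFF=7E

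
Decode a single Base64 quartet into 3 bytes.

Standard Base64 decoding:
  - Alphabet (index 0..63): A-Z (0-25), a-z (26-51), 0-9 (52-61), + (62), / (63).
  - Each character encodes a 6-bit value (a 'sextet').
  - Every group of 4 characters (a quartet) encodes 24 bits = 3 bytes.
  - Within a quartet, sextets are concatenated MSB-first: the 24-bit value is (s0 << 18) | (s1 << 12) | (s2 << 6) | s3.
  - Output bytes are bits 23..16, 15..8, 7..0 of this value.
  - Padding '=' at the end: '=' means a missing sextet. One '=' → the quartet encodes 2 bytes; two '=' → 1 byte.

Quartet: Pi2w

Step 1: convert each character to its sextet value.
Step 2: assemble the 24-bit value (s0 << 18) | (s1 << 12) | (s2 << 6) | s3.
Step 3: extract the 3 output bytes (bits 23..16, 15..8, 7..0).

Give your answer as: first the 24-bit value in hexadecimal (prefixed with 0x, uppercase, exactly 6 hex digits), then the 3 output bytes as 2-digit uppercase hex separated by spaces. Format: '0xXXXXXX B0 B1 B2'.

Sextets: P=15, i=34, 2=54, w=48
24-bit: (15<<18) | (34<<12) | (54<<6) | 48
      = 0x3C0000 | 0x022000 | 0x000D80 | 0x000030
      = 0x3E2DB0
Bytes: (v>>16)&0xFF=3E, (v>>8)&0xFF=2D, v&0xFF=B0

Answer: 0x3E2DB0 3E 2D B0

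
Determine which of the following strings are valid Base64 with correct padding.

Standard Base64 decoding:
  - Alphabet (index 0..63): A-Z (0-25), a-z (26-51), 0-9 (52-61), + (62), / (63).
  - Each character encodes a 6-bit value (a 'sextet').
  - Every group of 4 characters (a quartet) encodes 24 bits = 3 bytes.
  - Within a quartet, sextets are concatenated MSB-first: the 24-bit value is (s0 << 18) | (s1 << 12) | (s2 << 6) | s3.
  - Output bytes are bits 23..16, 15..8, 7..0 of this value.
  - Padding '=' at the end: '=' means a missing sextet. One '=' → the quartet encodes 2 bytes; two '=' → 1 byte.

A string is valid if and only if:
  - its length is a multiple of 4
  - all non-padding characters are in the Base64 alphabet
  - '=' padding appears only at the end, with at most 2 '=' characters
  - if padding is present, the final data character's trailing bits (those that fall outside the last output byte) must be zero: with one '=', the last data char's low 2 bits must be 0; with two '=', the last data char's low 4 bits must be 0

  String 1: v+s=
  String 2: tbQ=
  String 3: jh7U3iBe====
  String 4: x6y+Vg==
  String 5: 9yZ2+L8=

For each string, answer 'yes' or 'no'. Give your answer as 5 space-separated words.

String 1: 'v+s=' → valid
String 2: 'tbQ=' → valid
String 3: 'jh7U3iBe====' → invalid (4 pad chars (max 2))
String 4: 'x6y+Vg==' → valid
String 5: '9yZ2+L8=' → valid

Answer: yes yes no yes yes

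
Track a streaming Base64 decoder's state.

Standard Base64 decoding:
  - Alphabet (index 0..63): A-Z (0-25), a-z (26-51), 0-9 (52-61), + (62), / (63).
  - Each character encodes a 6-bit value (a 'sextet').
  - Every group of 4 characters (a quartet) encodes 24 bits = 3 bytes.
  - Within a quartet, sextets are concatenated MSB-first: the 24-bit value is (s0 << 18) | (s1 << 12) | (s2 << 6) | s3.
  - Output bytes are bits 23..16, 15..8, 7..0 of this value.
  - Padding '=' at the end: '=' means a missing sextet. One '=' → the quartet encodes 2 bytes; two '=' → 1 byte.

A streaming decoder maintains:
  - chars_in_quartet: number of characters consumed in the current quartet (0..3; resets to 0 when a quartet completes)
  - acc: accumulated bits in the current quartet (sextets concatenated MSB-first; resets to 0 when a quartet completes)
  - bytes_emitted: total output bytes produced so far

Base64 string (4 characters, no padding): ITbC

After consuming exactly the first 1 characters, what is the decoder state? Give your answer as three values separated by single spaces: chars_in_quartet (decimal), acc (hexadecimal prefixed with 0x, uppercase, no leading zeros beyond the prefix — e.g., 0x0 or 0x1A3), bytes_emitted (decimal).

Answer: 1 0x8 0

Derivation:
After char 0 ('I'=8): chars_in_quartet=1 acc=0x8 bytes_emitted=0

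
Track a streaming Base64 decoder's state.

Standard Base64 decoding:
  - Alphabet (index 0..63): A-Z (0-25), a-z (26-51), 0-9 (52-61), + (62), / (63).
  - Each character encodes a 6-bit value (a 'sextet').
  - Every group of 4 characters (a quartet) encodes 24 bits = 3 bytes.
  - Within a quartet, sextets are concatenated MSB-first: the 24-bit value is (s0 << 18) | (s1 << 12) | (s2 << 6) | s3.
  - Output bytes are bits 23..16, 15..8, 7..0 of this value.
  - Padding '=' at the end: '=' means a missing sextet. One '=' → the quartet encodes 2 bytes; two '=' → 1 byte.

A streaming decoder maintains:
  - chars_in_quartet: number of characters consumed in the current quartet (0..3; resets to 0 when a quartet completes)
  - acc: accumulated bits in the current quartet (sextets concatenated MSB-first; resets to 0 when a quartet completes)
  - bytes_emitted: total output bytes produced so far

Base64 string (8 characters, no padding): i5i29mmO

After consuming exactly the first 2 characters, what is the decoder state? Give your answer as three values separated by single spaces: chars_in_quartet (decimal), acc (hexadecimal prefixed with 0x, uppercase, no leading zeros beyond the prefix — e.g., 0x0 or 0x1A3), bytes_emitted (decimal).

Answer: 2 0x8B9 0

Derivation:
After char 0 ('i'=34): chars_in_quartet=1 acc=0x22 bytes_emitted=0
After char 1 ('5'=57): chars_in_quartet=2 acc=0x8B9 bytes_emitted=0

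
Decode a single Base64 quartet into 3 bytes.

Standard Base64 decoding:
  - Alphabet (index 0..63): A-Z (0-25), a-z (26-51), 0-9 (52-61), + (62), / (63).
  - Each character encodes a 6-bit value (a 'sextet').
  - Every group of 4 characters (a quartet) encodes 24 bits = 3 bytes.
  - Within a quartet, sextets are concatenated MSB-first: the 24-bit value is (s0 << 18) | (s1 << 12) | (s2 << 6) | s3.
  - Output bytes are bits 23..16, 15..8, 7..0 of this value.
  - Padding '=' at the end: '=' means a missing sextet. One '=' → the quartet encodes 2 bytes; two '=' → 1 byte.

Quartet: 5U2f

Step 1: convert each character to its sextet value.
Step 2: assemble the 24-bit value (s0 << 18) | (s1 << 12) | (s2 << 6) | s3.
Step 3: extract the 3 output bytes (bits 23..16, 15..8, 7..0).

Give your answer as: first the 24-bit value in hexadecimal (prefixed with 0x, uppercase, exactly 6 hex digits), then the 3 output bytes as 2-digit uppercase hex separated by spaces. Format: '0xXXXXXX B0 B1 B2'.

Answer: 0xE54D9F E5 4D 9F

Derivation:
Sextets: 5=57, U=20, 2=54, f=31
24-bit: (57<<18) | (20<<12) | (54<<6) | 31
      = 0xE40000 | 0x014000 | 0x000D80 | 0x00001F
      = 0xE54D9F
Bytes: (v>>16)&0xFF=E5, (v>>8)&0xFF=4D, v&0xFF=9F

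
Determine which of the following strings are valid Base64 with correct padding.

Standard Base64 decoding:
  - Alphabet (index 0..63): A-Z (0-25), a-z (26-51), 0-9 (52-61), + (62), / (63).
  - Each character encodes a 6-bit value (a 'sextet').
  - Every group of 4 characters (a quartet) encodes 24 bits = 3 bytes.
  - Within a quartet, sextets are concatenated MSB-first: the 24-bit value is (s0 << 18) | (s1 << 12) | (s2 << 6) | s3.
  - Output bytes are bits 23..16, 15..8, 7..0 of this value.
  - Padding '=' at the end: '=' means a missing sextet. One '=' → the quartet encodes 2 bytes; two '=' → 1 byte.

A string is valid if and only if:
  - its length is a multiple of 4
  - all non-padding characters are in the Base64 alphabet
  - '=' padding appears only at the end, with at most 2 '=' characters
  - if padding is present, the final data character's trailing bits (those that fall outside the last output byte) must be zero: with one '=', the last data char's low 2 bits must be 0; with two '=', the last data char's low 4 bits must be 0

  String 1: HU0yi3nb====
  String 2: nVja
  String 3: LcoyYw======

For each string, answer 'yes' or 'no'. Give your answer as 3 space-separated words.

String 1: 'HU0yi3nb====' → invalid (4 pad chars (max 2))
String 2: 'nVja' → valid
String 3: 'LcoyYw======' → invalid (6 pad chars (max 2))

Answer: no yes no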